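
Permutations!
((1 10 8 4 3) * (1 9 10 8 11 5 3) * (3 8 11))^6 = (1 11 5 8 4) = [0, 11, 2, 3, 1, 8, 6, 7, 4, 9, 10, 5]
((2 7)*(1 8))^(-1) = (1 8)(2 7) = [0, 8, 7, 3, 4, 5, 6, 2, 1]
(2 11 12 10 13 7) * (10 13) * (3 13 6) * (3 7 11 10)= (2 10 3 13 11 12 6 7)= [0, 1, 10, 13, 4, 5, 7, 2, 8, 9, 3, 12, 6, 11]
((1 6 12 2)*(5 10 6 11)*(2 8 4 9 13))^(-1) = (1 2 13 9 4 8 12 6 10 5 11) = [0, 2, 13, 3, 8, 11, 10, 7, 12, 4, 5, 1, 6, 9]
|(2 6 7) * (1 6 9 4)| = 6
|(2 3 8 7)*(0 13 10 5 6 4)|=12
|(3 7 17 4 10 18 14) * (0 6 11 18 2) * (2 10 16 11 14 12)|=|(0 6 14 3 7 17 4 16 11 18 12 2)|=12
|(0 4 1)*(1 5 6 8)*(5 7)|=|(0 4 7 5 6 8 1)|=7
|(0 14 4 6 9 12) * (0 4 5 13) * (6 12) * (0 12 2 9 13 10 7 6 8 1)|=|(0 14 5 10 7 6 13 12 4 2 9 8 1)|=13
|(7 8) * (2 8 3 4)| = 5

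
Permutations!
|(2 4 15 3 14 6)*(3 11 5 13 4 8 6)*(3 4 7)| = 24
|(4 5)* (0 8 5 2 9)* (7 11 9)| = 8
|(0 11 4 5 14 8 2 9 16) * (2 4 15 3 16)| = 20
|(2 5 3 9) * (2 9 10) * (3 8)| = 5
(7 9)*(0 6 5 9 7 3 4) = (0 6 5 9 3 4) = [6, 1, 2, 4, 0, 9, 5, 7, 8, 3]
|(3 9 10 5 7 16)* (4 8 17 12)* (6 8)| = 30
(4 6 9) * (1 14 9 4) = (1 14 9)(4 6) = [0, 14, 2, 3, 6, 5, 4, 7, 8, 1, 10, 11, 12, 13, 9]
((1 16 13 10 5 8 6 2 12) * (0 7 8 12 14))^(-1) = (0 14 2 6 8 7)(1 12 5 10 13 16) = [14, 12, 6, 3, 4, 10, 8, 0, 7, 9, 13, 11, 5, 16, 2, 15, 1]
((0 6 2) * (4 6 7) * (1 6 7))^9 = (0 1 6 2)(4 7) = [1, 6, 0, 3, 7, 5, 2, 4]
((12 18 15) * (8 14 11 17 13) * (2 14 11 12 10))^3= (2 18)(8 13 17 11)(10 12)(14 15)= [0, 1, 18, 3, 4, 5, 6, 7, 13, 9, 12, 8, 10, 17, 15, 14, 16, 11, 2]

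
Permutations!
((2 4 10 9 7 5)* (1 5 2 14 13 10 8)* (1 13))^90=(14)(2 7 9 10 13 8 4)=[0, 1, 7, 3, 2, 5, 6, 9, 4, 10, 13, 11, 12, 8, 14]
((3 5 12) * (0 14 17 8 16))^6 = (0 14 17 8 16) = [14, 1, 2, 3, 4, 5, 6, 7, 16, 9, 10, 11, 12, 13, 17, 15, 0, 8]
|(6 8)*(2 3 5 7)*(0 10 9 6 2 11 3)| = |(0 10 9 6 8 2)(3 5 7 11)| = 12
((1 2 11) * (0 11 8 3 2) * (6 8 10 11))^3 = (0 3 11 6 2 1 8 10) = [3, 8, 1, 11, 4, 5, 2, 7, 10, 9, 0, 6]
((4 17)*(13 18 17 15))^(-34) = (4 15 13 18 17) = [0, 1, 2, 3, 15, 5, 6, 7, 8, 9, 10, 11, 12, 18, 14, 13, 16, 4, 17]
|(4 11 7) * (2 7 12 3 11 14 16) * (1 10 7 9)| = |(1 10 7 4 14 16 2 9)(3 11 12)| = 24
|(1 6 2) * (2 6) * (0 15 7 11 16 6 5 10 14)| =|(0 15 7 11 16 6 5 10 14)(1 2)| =18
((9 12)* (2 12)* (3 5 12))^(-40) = (12) = [0, 1, 2, 3, 4, 5, 6, 7, 8, 9, 10, 11, 12]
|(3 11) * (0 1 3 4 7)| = |(0 1 3 11 4 7)| = 6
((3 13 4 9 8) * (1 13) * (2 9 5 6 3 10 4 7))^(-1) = (1 3 6 5 4 10 8 9 2 7 13) = [0, 3, 7, 6, 10, 4, 5, 13, 9, 2, 8, 11, 12, 1]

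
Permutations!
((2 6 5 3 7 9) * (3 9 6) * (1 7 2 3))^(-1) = (1 2 3 9 5 6 7) = [0, 2, 3, 9, 4, 6, 7, 1, 8, 5]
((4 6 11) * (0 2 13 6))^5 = (0 4 11 6 13 2) = [4, 1, 0, 3, 11, 5, 13, 7, 8, 9, 10, 6, 12, 2]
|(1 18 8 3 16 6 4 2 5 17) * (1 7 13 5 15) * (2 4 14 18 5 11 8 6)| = 33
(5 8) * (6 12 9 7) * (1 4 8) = (1 4 8 5)(6 12 9 7) = [0, 4, 2, 3, 8, 1, 12, 6, 5, 7, 10, 11, 9]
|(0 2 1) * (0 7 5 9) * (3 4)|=|(0 2 1 7 5 9)(3 4)|=6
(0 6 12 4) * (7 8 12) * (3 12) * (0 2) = [6, 1, 0, 12, 2, 5, 7, 8, 3, 9, 10, 11, 4] = (0 6 7 8 3 12 4 2)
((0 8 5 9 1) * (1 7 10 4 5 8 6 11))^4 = (11)(4 10 7 9 5) = [0, 1, 2, 3, 10, 4, 6, 9, 8, 5, 7, 11]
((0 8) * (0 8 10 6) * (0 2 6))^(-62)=(10)=[0, 1, 2, 3, 4, 5, 6, 7, 8, 9, 10]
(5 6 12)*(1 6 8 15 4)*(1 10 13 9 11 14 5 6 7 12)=(1 7 12 6)(4 10 13 9 11 14 5 8 15)=[0, 7, 2, 3, 10, 8, 1, 12, 15, 11, 13, 14, 6, 9, 5, 4]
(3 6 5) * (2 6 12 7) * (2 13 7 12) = (2 6 5 3)(7 13) = [0, 1, 6, 2, 4, 3, 5, 13, 8, 9, 10, 11, 12, 7]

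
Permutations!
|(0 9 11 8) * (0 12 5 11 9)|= 4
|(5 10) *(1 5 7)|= 4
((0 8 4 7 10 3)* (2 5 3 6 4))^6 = (0 8 2 5 3)(4 10)(6 7) = [8, 1, 5, 0, 10, 3, 7, 6, 2, 9, 4]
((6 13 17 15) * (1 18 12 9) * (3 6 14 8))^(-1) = (1 9 12 18)(3 8 14 15 17 13 6) = [0, 9, 2, 8, 4, 5, 3, 7, 14, 12, 10, 11, 18, 6, 15, 17, 16, 13, 1]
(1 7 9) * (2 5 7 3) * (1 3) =(2 5 7 9 3) =[0, 1, 5, 2, 4, 7, 6, 9, 8, 3]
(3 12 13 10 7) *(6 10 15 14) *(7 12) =(3 7)(6 10 12 13 15 14) =[0, 1, 2, 7, 4, 5, 10, 3, 8, 9, 12, 11, 13, 15, 6, 14]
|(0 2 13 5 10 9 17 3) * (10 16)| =|(0 2 13 5 16 10 9 17 3)| =9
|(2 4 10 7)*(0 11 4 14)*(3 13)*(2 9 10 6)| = |(0 11 4 6 2 14)(3 13)(7 9 10)| = 6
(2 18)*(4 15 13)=(2 18)(4 15 13)=[0, 1, 18, 3, 15, 5, 6, 7, 8, 9, 10, 11, 12, 4, 14, 13, 16, 17, 2]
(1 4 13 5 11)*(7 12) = (1 4 13 5 11)(7 12) = [0, 4, 2, 3, 13, 11, 6, 12, 8, 9, 10, 1, 7, 5]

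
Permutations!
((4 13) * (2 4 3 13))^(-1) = (2 4)(3 13) = [0, 1, 4, 13, 2, 5, 6, 7, 8, 9, 10, 11, 12, 3]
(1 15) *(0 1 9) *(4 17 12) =(0 1 15 9)(4 17 12) =[1, 15, 2, 3, 17, 5, 6, 7, 8, 0, 10, 11, 4, 13, 14, 9, 16, 12]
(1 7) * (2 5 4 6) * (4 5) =[0, 7, 4, 3, 6, 5, 2, 1] =(1 7)(2 4 6)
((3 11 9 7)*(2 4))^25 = (2 4)(3 11 9 7) = [0, 1, 4, 11, 2, 5, 6, 3, 8, 7, 10, 9]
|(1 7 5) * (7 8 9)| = 5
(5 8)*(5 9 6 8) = (6 8 9) = [0, 1, 2, 3, 4, 5, 8, 7, 9, 6]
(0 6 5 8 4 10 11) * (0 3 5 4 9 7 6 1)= (0 1)(3 5 8 9 7 6 4 10 11)= [1, 0, 2, 5, 10, 8, 4, 6, 9, 7, 11, 3]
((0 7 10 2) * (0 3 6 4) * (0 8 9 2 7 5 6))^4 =(10)(0 8)(2 6)(3 4)(5 9) =[8, 1, 6, 4, 3, 9, 2, 7, 0, 5, 10]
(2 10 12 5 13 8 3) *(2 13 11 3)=(2 10 12 5 11 3 13 8)=[0, 1, 10, 13, 4, 11, 6, 7, 2, 9, 12, 3, 5, 8]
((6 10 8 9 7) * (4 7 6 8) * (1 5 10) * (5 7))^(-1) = (1 6 9 8 7)(4 10 5) = [0, 6, 2, 3, 10, 4, 9, 1, 7, 8, 5]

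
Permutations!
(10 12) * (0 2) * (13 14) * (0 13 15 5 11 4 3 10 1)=(0 2 13 14 15 5 11 4 3 10 12 1)=[2, 0, 13, 10, 3, 11, 6, 7, 8, 9, 12, 4, 1, 14, 15, 5]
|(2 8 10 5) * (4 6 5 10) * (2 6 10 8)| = 6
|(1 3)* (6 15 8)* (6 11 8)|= |(1 3)(6 15)(8 11)|= 2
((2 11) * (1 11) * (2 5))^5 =(1 11 5 2) =[0, 11, 1, 3, 4, 2, 6, 7, 8, 9, 10, 5]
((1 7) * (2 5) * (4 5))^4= (7)(2 4 5)= [0, 1, 4, 3, 5, 2, 6, 7]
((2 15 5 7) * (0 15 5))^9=(0 15)=[15, 1, 2, 3, 4, 5, 6, 7, 8, 9, 10, 11, 12, 13, 14, 0]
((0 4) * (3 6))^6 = (6) = [0, 1, 2, 3, 4, 5, 6]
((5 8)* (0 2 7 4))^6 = (8)(0 7)(2 4) = [7, 1, 4, 3, 2, 5, 6, 0, 8]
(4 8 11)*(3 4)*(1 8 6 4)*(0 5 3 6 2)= [5, 8, 0, 1, 2, 3, 4, 7, 11, 9, 10, 6]= (0 5 3 1 8 11 6 4 2)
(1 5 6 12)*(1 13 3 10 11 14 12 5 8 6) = (1 8 6 5)(3 10 11 14 12 13) = [0, 8, 2, 10, 4, 1, 5, 7, 6, 9, 11, 14, 13, 3, 12]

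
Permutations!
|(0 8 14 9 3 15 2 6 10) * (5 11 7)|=9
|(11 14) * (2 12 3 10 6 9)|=|(2 12 3 10 6 9)(11 14)|=6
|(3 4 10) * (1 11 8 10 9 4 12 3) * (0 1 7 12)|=8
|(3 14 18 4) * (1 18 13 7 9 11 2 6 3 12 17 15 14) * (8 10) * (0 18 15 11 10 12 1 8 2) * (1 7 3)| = |(0 18 4 7 9 10 2 6 1 15 14 13 3 8 12 17 11)| = 17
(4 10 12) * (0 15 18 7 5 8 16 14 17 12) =(0 15 18 7 5 8 16 14 17 12 4 10) =[15, 1, 2, 3, 10, 8, 6, 5, 16, 9, 0, 11, 4, 13, 17, 18, 14, 12, 7]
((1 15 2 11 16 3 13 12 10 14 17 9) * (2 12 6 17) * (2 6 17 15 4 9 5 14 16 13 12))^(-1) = [0, 9, 15, 16, 1, 17, 14, 7, 8, 4, 12, 2, 3, 11, 5, 6, 10, 13] = (1 9 4)(2 15 6 14 5 17 13 11)(3 16 10 12)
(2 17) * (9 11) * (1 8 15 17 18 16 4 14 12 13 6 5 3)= [0, 8, 18, 1, 14, 3, 5, 7, 15, 11, 10, 9, 13, 6, 12, 17, 4, 2, 16]= (1 8 15 17 2 18 16 4 14 12 13 6 5 3)(9 11)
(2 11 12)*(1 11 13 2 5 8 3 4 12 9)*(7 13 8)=(1 11 9)(2 8 3 4 12 5 7 13)=[0, 11, 8, 4, 12, 7, 6, 13, 3, 1, 10, 9, 5, 2]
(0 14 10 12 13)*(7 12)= (0 14 10 7 12 13)= [14, 1, 2, 3, 4, 5, 6, 12, 8, 9, 7, 11, 13, 0, 10]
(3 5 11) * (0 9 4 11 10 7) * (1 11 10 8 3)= [9, 11, 2, 5, 10, 8, 6, 0, 3, 4, 7, 1]= (0 9 4 10 7)(1 11)(3 5 8)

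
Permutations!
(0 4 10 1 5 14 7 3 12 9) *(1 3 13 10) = (0 4 1 5 14 7 13 10 3 12 9) = [4, 5, 2, 12, 1, 14, 6, 13, 8, 0, 3, 11, 9, 10, 7]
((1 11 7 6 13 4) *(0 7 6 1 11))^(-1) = (0 1 7)(4 13 6 11) = [1, 7, 2, 3, 13, 5, 11, 0, 8, 9, 10, 4, 12, 6]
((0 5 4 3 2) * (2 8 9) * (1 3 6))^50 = (0 3 5 8 4 9 6 2 1) = [3, 0, 1, 5, 9, 8, 2, 7, 4, 6]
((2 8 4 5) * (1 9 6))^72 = (9) = [0, 1, 2, 3, 4, 5, 6, 7, 8, 9]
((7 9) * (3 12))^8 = (12) = [0, 1, 2, 3, 4, 5, 6, 7, 8, 9, 10, 11, 12]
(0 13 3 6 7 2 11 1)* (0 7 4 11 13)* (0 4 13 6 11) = (0 4)(1 7 2 6 13 3 11) = [4, 7, 6, 11, 0, 5, 13, 2, 8, 9, 10, 1, 12, 3]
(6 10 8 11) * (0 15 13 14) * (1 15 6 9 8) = [6, 15, 2, 3, 4, 5, 10, 7, 11, 8, 1, 9, 12, 14, 0, 13] = (0 6 10 1 15 13 14)(8 11 9)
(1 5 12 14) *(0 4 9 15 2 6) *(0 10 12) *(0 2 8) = [4, 5, 6, 3, 9, 2, 10, 7, 0, 15, 12, 11, 14, 13, 1, 8] = (0 4 9 15 8)(1 5 2 6 10 12 14)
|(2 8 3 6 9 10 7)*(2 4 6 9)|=|(2 8 3 9 10 7 4 6)|=8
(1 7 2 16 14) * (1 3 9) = (1 7 2 16 14 3 9) = [0, 7, 16, 9, 4, 5, 6, 2, 8, 1, 10, 11, 12, 13, 3, 15, 14]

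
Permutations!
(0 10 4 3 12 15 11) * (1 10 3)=(0 3 12 15 11)(1 10 4)=[3, 10, 2, 12, 1, 5, 6, 7, 8, 9, 4, 0, 15, 13, 14, 11]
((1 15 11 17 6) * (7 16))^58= (1 17 15 6 11)= [0, 17, 2, 3, 4, 5, 11, 7, 8, 9, 10, 1, 12, 13, 14, 6, 16, 15]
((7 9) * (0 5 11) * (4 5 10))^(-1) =(0 11 5 4 10)(7 9) =[11, 1, 2, 3, 10, 4, 6, 9, 8, 7, 0, 5]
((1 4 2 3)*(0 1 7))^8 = (0 4 3)(1 2 7) = [4, 2, 7, 0, 3, 5, 6, 1]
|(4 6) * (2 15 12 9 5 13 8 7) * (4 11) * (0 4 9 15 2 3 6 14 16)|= 8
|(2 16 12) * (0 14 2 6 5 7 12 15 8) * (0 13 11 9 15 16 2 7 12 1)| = 60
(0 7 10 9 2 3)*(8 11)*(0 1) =[7, 0, 3, 1, 4, 5, 6, 10, 11, 2, 9, 8] =(0 7 10 9 2 3 1)(8 11)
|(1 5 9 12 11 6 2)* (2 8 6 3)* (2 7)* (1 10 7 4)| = |(1 5 9 12 11 3 4)(2 10 7)(6 8)| = 42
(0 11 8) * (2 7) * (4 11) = [4, 1, 7, 3, 11, 5, 6, 2, 0, 9, 10, 8] = (0 4 11 8)(2 7)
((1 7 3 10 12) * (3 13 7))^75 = [0, 12, 2, 1, 4, 5, 6, 13, 8, 9, 3, 11, 10, 7] = (1 12 10 3)(7 13)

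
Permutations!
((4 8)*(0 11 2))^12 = (11) = [0, 1, 2, 3, 4, 5, 6, 7, 8, 9, 10, 11]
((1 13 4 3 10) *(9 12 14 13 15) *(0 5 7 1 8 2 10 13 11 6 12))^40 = (0 15 7)(1 5 9)(2 10 8)(3 13 4) = [15, 5, 10, 13, 3, 9, 6, 0, 2, 1, 8, 11, 12, 4, 14, 7]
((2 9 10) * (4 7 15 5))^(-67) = (2 10 9)(4 7 15 5) = [0, 1, 10, 3, 7, 4, 6, 15, 8, 2, 9, 11, 12, 13, 14, 5]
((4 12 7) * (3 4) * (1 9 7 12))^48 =[0, 3, 2, 9, 7, 5, 6, 1, 8, 4, 10, 11, 12] =(12)(1 3 9 4 7)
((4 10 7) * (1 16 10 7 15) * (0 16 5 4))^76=(0 1)(4 10)(5 16)(7 15)=[1, 0, 2, 3, 10, 16, 6, 15, 8, 9, 4, 11, 12, 13, 14, 7, 5]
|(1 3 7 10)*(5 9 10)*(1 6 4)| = |(1 3 7 5 9 10 6 4)| = 8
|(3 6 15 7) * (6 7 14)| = |(3 7)(6 15 14)| = 6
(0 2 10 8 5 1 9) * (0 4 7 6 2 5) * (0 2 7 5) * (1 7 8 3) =[0, 9, 10, 1, 5, 7, 8, 6, 2, 4, 3] =(1 9 4 5 7 6 8 2 10 3)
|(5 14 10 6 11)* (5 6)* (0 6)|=|(0 6 11)(5 14 10)|=3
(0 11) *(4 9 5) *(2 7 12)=(0 11)(2 7 12)(4 9 5)=[11, 1, 7, 3, 9, 4, 6, 12, 8, 5, 10, 0, 2]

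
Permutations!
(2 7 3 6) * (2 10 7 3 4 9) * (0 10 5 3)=(0 10 7 4 9 2)(3 6 5)=[10, 1, 0, 6, 9, 3, 5, 4, 8, 2, 7]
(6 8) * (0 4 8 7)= (0 4 8 6 7)= [4, 1, 2, 3, 8, 5, 7, 0, 6]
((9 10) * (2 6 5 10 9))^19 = (2 10 5 6) = [0, 1, 10, 3, 4, 6, 2, 7, 8, 9, 5]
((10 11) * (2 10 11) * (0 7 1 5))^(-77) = [5, 7, 10, 3, 4, 1, 6, 0, 8, 9, 2, 11] = (11)(0 5 1 7)(2 10)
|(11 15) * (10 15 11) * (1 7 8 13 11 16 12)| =14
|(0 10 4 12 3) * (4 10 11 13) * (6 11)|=7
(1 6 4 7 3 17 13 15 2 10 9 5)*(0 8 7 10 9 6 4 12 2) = (0 8 7 3 17 13 15)(1 4 10 6 12 2 9 5) = [8, 4, 9, 17, 10, 1, 12, 3, 7, 5, 6, 11, 2, 15, 14, 0, 16, 13]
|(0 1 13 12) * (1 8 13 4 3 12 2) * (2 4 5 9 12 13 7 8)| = |(0 2 1 5 9 12)(3 13 4)(7 8)| = 6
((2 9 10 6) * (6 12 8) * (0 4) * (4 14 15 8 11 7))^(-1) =(0 4 7 11 12 10 9 2 6 8 15 14) =[4, 1, 6, 3, 7, 5, 8, 11, 15, 2, 9, 12, 10, 13, 0, 14]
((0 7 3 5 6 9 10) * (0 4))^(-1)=(0 4 10 9 6 5 3 7)=[4, 1, 2, 7, 10, 3, 5, 0, 8, 6, 9]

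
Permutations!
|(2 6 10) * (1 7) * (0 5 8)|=|(0 5 8)(1 7)(2 6 10)|=6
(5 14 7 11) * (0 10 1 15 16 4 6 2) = [10, 15, 0, 3, 6, 14, 2, 11, 8, 9, 1, 5, 12, 13, 7, 16, 4] = (0 10 1 15 16 4 6 2)(5 14 7 11)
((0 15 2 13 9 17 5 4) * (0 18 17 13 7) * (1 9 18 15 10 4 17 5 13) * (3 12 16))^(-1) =(0 7 2 15 4 10)(1 9)(3 16 12)(5 18 13 17) =[7, 9, 15, 16, 10, 18, 6, 2, 8, 1, 0, 11, 3, 17, 14, 4, 12, 5, 13]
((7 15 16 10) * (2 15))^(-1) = (2 7 10 16 15) = [0, 1, 7, 3, 4, 5, 6, 10, 8, 9, 16, 11, 12, 13, 14, 2, 15]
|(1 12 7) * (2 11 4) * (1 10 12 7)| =12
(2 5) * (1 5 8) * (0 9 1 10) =(0 9 1 5 2 8 10) =[9, 5, 8, 3, 4, 2, 6, 7, 10, 1, 0]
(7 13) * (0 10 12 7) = (0 10 12 7 13) = [10, 1, 2, 3, 4, 5, 6, 13, 8, 9, 12, 11, 7, 0]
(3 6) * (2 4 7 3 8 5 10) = (2 4 7 3 6 8 5 10) = [0, 1, 4, 6, 7, 10, 8, 3, 5, 9, 2]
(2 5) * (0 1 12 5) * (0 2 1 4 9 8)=[4, 12, 2, 3, 9, 1, 6, 7, 0, 8, 10, 11, 5]=(0 4 9 8)(1 12 5)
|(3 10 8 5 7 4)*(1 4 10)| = |(1 4 3)(5 7 10 8)| = 12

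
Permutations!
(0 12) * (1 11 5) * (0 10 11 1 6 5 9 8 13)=[12, 1, 2, 3, 4, 6, 5, 7, 13, 8, 11, 9, 10, 0]=(0 12 10 11 9 8 13)(5 6)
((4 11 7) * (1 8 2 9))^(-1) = (1 9 2 8)(4 7 11) = [0, 9, 8, 3, 7, 5, 6, 11, 1, 2, 10, 4]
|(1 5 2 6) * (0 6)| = |(0 6 1 5 2)| = 5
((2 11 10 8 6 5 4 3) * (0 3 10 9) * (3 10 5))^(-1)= (0 9 11 2 3 6 8 10)(4 5)= [9, 1, 3, 6, 5, 4, 8, 7, 10, 11, 0, 2]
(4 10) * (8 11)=(4 10)(8 11)=[0, 1, 2, 3, 10, 5, 6, 7, 11, 9, 4, 8]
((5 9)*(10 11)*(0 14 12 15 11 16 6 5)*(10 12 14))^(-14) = (0 5 16)(6 10 9)(11 12 15) = [5, 1, 2, 3, 4, 16, 10, 7, 8, 6, 9, 12, 15, 13, 14, 11, 0]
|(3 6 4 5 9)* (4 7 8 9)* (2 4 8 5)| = 6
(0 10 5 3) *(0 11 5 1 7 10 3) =(0 3 11 5)(1 7 10) =[3, 7, 2, 11, 4, 0, 6, 10, 8, 9, 1, 5]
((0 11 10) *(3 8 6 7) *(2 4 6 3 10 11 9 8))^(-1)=(11)(0 10 7 6 4 2 3 8 9)=[10, 1, 3, 8, 2, 5, 4, 6, 9, 0, 7, 11]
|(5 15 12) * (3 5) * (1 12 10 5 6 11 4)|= 6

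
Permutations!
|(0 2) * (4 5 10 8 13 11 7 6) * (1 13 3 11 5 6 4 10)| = |(0 2)(1 13 5)(3 11 7 4 6 10 8)| = 42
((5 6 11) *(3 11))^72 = (11) = [0, 1, 2, 3, 4, 5, 6, 7, 8, 9, 10, 11]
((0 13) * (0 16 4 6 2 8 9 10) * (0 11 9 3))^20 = (0 6)(2 13)(3 4)(8 16)(9 11 10) = [6, 1, 13, 4, 3, 5, 0, 7, 16, 11, 9, 10, 12, 2, 14, 15, 8]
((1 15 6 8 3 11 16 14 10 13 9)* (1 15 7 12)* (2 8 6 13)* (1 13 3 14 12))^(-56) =[0, 1, 2, 3, 4, 5, 6, 7, 8, 9, 10, 11, 12, 13, 14, 15, 16] =(16)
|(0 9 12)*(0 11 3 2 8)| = 7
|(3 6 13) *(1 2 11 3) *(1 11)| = |(1 2)(3 6 13 11)| = 4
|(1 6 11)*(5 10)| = |(1 6 11)(5 10)| = 6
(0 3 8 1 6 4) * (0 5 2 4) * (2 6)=(0 3 8 1 2 4 5 6)=[3, 2, 4, 8, 5, 6, 0, 7, 1]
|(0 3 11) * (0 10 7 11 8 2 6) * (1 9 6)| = 21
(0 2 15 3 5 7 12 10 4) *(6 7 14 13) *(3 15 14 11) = (15)(0 2 14 13 6 7 12 10 4)(3 5 11) = [2, 1, 14, 5, 0, 11, 7, 12, 8, 9, 4, 3, 10, 6, 13, 15]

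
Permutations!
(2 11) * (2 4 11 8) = (2 8)(4 11) = [0, 1, 8, 3, 11, 5, 6, 7, 2, 9, 10, 4]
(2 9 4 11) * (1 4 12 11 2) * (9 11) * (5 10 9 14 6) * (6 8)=[0, 4, 11, 3, 2, 10, 5, 7, 6, 12, 9, 1, 14, 13, 8]=(1 4 2 11)(5 10 9 12 14 8 6)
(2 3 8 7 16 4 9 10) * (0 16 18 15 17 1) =(0 16 4 9 10 2 3 8 7 18 15 17 1) =[16, 0, 3, 8, 9, 5, 6, 18, 7, 10, 2, 11, 12, 13, 14, 17, 4, 1, 15]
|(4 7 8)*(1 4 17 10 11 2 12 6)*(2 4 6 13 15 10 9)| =|(1 6)(2 12 13 15 10 11 4 7 8 17 9)| =22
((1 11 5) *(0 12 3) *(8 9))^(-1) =(0 3 12)(1 5 11)(8 9) =[3, 5, 2, 12, 4, 11, 6, 7, 9, 8, 10, 1, 0]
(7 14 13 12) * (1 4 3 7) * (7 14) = (1 4 3 14 13 12) = [0, 4, 2, 14, 3, 5, 6, 7, 8, 9, 10, 11, 1, 12, 13]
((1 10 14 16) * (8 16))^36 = (1 10 14 8 16) = [0, 10, 2, 3, 4, 5, 6, 7, 16, 9, 14, 11, 12, 13, 8, 15, 1]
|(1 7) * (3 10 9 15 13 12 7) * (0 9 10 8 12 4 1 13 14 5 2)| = 42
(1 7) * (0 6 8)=(0 6 8)(1 7)=[6, 7, 2, 3, 4, 5, 8, 1, 0]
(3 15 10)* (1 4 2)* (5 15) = (1 4 2)(3 5 15 10) = [0, 4, 1, 5, 2, 15, 6, 7, 8, 9, 3, 11, 12, 13, 14, 10]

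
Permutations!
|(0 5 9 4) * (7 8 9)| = |(0 5 7 8 9 4)| = 6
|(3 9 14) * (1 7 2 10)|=12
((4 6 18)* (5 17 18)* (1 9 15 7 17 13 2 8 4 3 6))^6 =(1 3 4 18 8 17 2 7 13 15 5 9 6) =[0, 3, 7, 4, 18, 9, 1, 13, 17, 6, 10, 11, 12, 15, 14, 5, 16, 2, 8]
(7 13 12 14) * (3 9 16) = [0, 1, 2, 9, 4, 5, 6, 13, 8, 16, 10, 11, 14, 12, 7, 15, 3] = (3 9 16)(7 13 12 14)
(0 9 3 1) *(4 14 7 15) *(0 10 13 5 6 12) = (0 9 3 1 10 13 5 6 12)(4 14 7 15) = [9, 10, 2, 1, 14, 6, 12, 15, 8, 3, 13, 11, 0, 5, 7, 4]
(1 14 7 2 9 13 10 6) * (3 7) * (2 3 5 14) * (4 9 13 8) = (1 2 13 10 6)(3 7)(4 9 8)(5 14) = [0, 2, 13, 7, 9, 14, 1, 3, 4, 8, 6, 11, 12, 10, 5]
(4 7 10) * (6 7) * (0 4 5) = (0 4 6 7 10 5) = [4, 1, 2, 3, 6, 0, 7, 10, 8, 9, 5]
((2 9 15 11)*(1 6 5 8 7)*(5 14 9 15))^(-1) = (1 7 8 5 9 14 6)(2 11 15) = [0, 7, 11, 3, 4, 9, 1, 8, 5, 14, 10, 15, 12, 13, 6, 2]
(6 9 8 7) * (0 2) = (0 2)(6 9 8 7) = [2, 1, 0, 3, 4, 5, 9, 6, 7, 8]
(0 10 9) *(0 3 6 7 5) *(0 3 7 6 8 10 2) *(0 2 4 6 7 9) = [4, 1, 2, 8, 6, 3, 7, 5, 10, 9, 0] = (0 4 6 7 5 3 8 10)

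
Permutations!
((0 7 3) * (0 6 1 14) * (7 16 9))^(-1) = (0 14 1 6 3 7 9 16) = [14, 6, 2, 7, 4, 5, 3, 9, 8, 16, 10, 11, 12, 13, 1, 15, 0]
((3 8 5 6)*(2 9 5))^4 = (2 3 5)(6 9 8) = [0, 1, 3, 5, 4, 2, 9, 7, 6, 8]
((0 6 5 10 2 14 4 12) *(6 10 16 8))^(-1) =(0 12 4 14 2 10)(5 6 8 16) =[12, 1, 10, 3, 14, 6, 8, 7, 16, 9, 0, 11, 4, 13, 2, 15, 5]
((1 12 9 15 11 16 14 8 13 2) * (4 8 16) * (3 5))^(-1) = (1 2 13 8 4 11 15 9 12)(3 5)(14 16) = [0, 2, 13, 5, 11, 3, 6, 7, 4, 12, 10, 15, 1, 8, 16, 9, 14]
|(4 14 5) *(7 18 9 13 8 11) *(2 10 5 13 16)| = 12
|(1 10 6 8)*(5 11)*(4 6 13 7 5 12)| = |(1 10 13 7 5 11 12 4 6 8)| = 10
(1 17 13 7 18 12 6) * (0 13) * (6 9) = (0 13 7 18 12 9 6 1 17) = [13, 17, 2, 3, 4, 5, 1, 18, 8, 6, 10, 11, 9, 7, 14, 15, 16, 0, 12]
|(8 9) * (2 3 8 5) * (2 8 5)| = 5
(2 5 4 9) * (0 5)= (0 5 4 9 2)= [5, 1, 0, 3, 9, 4, 6, 7, 8, 2]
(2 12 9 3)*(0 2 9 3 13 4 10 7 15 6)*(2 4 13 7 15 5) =(0 4 10 15 6)(2 12 3 9 7 5) =[4, 1, 12, 9, 10, 2, 0, 5, 8, 7, 15, 11, 3, 13, 14, 6]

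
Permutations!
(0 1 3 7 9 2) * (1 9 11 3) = (0 9 2)(3 7 11) = [9, 1, 0, 7, 4, 5, 6, 11, 8, 2, 10, 3]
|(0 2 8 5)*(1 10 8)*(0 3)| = |(0 2 1 10 8 5 3)| = 7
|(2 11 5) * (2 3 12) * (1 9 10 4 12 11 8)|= 21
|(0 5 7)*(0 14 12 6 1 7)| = |(0 5)(1 7 14 12 6)| = 10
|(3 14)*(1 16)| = 2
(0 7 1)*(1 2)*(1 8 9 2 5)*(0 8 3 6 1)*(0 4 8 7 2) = (0 2 3 6 1 7 5 4 8 9) = [2, 7, 3, 6, 8, 4, 1, 5, 9, 0]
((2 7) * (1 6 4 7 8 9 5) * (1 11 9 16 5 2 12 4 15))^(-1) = (1 15 6)(2 9 11 5 16 8)(4 12 7) = [0, 15, 9, 3, 12, 16, 1, 4, 2, 11, 10, 5, 7, 13, 14, 6, 8]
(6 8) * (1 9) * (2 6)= (1 9)(2 6 8)= [0, 9, 6, 3, 4, 5, 8, 7, 2, 1]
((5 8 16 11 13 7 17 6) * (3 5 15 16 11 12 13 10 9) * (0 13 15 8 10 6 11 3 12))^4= [11, 1, 2, 12, 4, 15, 10, 8, 9, 0, 16, 5, 13, 6, 14, 7, 17, 3]= (0 11 5 15 7 8 9)(3 12 13 6 10 16 17)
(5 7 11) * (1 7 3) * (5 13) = [0, 7, 2, 1, 4, 3, 6, 11, 8, 9, 10, 13, 12, 5] = (1 7 11 13 5 3)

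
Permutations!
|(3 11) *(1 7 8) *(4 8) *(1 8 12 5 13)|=6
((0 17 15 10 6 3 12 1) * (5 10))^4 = (0 10 1 5 12 15 3 17 6) = [10, 5, 2, 17, 4, 12, 0, 7, 8, 9, 1, 11, 15, 13, 14, 3, 16, 6]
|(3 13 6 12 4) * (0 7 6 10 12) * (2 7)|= |(0 2 7 6)(3 13 10 12 4)|= 20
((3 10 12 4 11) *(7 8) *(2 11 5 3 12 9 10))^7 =(2 11 12 4 5 3)(7 8)(9 10) =[0, 1, 11, 2, 5, 3, 6, 8, 7, 10, 9, 12, 4]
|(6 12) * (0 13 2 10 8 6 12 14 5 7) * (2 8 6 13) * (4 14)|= |(0 2 10 6 4 14 5 7)(8 13)|= 8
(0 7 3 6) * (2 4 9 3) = (0 7 2 4 9 3 6) = [7, 1, 4, 6, 9, 5, 0, 2, 8, 3]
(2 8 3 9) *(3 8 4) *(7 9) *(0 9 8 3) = (0 9 2 4)(3 7 8) = [9, 1, 4, 7, 0, 5, 6, 8, 3, 2]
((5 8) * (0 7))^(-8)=[0, 1, 2, 3, 4, 5, 6, 7, 8]=(8)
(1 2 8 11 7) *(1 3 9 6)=[0, 2, 8, 9, 4, 5, 1, 3, 11, 6, 10, 7]=(1 2 8 11 7 3 9 6)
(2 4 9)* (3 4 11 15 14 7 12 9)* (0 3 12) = (0 3 4 12 9 2 11 15 14 7) = [3, 1, 11, 4, 12, 5, 6, 0, 8, 2, 10, 15, 9, 13, 7, 14]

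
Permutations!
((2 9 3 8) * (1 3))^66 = [0, 3, 9, 8, 4, 5, 6, 7, 2, 1] = (1 3 8 2 9)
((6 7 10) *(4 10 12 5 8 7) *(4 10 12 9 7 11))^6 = (4 12 5 8 11) = [0, 1, 2, 3, 12, 8, 6, 7, 11, 9, 10, 4, 5]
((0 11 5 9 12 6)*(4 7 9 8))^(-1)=(0 6 12 9 7 4 8 5 11)=[6, 1, 2, 3, 8, 11, 12, 4, 5, 7, 10, 0, 9]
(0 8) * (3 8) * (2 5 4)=(0 3 8)(2 5 4)=[3, 1, 5, 8, 2, 4, 6, 7, 0]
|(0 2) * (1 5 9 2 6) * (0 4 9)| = 12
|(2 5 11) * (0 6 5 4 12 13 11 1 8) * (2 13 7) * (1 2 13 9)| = |(0 6 5 2 4 12 7 13 11 9 1 8)| = 12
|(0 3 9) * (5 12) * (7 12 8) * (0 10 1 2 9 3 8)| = 20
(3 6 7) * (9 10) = (3 6 7)(9 10) = [0, 1, 2, 6, 4, 5, 7, 3, 8, 10, 9]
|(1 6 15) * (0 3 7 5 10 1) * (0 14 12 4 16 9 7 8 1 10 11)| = |(0 3 8 1 6 15 14 12 4 16 9 7 5 11)| = 14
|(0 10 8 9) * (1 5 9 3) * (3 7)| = |(0 10 8 7 3 1 5 9)| = 8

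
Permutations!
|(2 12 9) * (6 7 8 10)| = 12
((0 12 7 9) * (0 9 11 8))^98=[11, 1, 2, 3, 4, 5, 6, 0, 7, 9, 10, 12, 8]=(0 11 12 8 7)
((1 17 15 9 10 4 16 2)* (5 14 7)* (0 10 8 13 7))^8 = (0 9 4 13 2 5 17)(1 14 15 10 8 16 7) = [9, 14, 5, 3, 13, 17, 6, 1, 16, 4, 8, 11, 12, 2, 15, 10, 7, 0]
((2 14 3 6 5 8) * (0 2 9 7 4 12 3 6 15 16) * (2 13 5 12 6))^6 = (0 4)(3 8)(5 12)(6 13)(7 16)(9 15) = [4, 1, 2, 8, 0, 12, 13, 16, 3, 15, 10, 11, 5, 6, 14, 9, 7]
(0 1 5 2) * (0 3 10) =(0 1 5 2 3 10) =[1, 5, 3, 10, 4, 2, 6, 7, 8, 9, 0]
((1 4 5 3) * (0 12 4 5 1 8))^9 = (0 4 5 8 12 1 3) = [4, 3, 2, 0, 5, 8, 6, 7, 12, 9, 10, 11, 1]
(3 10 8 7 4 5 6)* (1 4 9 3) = (1 4 5 6)(3 10 8 7 9) = [0, 4, 2, 10, 5, 6, 1, 9, 7, 3, 8]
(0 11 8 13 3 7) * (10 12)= (0 11 8 13 3 7)(10 12)= [11, 1, 2, 7, 4, 5, 6, 0, 13, 9, 12, 8, 10, 3]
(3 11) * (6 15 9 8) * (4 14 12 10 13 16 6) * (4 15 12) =(3 11)(4 14)(6 12 10 13 16)(8 15 9) =[0, 1, 2, 11, 14, 5, 12, 7, 15, 8, 13, 3, 10, 16, 4, 9, 6]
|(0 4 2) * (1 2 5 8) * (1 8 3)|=6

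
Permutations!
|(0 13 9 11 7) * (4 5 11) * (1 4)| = |(0 13 9 1 4 5 11 7)| = 8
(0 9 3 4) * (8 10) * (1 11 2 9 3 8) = (0 3 4)(1 11 2 9 8 10) = [3, 11, 9, 4, 0, 5, 6, 7, 10, 8, 1, 2]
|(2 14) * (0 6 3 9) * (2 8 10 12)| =|(0 6 3 9)(2 14 8 10 12)| =20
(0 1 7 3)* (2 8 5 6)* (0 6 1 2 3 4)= (0 2 8 5 1 7 4)(3 6)= [2, 7, 8, 6, 0, 1, 3, 4, 5]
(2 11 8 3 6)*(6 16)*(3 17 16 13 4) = [0, 1, 11, 13, 3, 5, 2, 7, 17, 9, 10, 8, 12, 4, 14, 15, 6, 16] = (2 11 8 17 16 6)(3 13 4)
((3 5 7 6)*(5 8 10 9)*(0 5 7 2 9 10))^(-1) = (10)(0 8 3 6 7 9 2 5) = [8, 1, 5, 6, 4, 0, 7, 9, 3, 2, 10]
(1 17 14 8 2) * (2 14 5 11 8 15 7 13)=(1 17 5 11 8 14 15 7 13 2)=[0, 17, 1, 3, 4, 11, 6, 13, 14, 9, 10, 8, 12, 2, 15, 7, 16, 5]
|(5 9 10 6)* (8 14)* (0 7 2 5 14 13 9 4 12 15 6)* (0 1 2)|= |(0 7)(1 2 5 4 12 15 6 14 8 13 9 10)|= 12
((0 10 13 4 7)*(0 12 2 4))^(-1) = (0 13 10)(2 12 7 4) = [13, 1, 12, 3, 2, 5, 6, 4, 8, 9, 0, 11, 7, 10]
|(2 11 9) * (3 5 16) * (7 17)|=|(2 11 9)(3 5 16)(7 17)|=6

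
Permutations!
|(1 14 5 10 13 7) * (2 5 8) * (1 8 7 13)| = 7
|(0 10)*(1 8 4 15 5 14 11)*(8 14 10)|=|(0 8 4 15 5 10)(1 14 11)|=6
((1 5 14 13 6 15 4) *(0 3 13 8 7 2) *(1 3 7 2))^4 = [14, 2, 5, 4, 15, 0, 13, 8, 1, 9, 10, 11, 12, 3, 7, 6] = (0 14 7 8 1 2 5)(3 4 15 6 13)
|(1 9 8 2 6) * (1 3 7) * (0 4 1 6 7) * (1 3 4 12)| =|(0 12 1 9 8 2 7 6 4 3)| =10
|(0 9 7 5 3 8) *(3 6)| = |(0 9 7 5 6 3 8)| = 7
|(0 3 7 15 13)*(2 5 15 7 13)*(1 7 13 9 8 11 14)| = |(0 3 9 8 11 14 1 7 13)(2 5 15)| = 9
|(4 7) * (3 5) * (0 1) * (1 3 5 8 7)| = |(0 3 8 7 4 1)| = 6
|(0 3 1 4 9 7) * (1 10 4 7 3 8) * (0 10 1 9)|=8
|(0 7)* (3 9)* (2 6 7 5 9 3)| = |(0 5 9 2 6 7)| = 6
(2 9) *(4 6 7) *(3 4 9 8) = [0, 1, 8, 4, 6, 5, 7, 9, 3, 2] = (2 8 3 4 6 7 9)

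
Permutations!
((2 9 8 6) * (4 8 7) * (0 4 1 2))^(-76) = [0, 1, 2, 3, 4, 5, 6, 7, 8, 9] = (9)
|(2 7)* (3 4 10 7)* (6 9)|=10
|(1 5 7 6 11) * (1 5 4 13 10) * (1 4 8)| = 12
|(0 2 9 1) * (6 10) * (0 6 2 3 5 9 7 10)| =6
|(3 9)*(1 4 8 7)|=|(1 4 8 7)(3 9)|=4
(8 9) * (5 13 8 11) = [0, 1, 2, 3, 4, 13, 6, 7, 9, 11, 10, 5, 12, 8] = (5 13 8 9 11)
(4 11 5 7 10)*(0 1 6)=(0 1 6)(4 11 5 7 10)=[1, 6, 2, 3, 11, 7, 0, 10, 8, 9, 4, 5]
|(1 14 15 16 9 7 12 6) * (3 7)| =|(1 14 15 16 9 3 7 12 6)| =9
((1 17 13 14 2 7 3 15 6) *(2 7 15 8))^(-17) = (1 14 8 6 13 3 15 17 7 2) = [0, 14, 1, 15, 4, 5, 13, 2, 6, 9, 10, 11, 12, 3, 8, 17, 16, 7]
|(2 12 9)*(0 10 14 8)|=|(0 10 14 8)(2 12 9)|=12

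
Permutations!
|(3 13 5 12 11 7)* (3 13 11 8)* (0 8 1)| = 9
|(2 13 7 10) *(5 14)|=4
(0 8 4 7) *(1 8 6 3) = [6, 8, 2, 1, 7, 5, 3, 0, 4] = (0 6 3 1 8 4 7)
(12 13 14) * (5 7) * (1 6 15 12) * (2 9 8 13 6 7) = (1 7 5 2 9 8 13 14)(6 15 12) = [0, 7, 9, 3, 4, 2, 15, 5, 13, 8, 10, 11, 6, 14, 1, 12]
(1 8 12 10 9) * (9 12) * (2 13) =[0, 8, 13, 3, 4, 5, 6, 7, 9, 1, 12, 11, 10, 2] =(1 8 9)(2 13)(10 12)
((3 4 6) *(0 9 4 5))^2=(0 4 3)(5 9 6)=[4, 1, 2, 0, 3, 9, 5, 7, 8, 6]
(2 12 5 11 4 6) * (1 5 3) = (1 5 11 4 6 2 12 3) = [0, 5, 12, 1, 6, 11, 2, 7, 8, 9, 10, 4, 3]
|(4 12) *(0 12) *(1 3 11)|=|(0 12 4)(1 3 11)|=3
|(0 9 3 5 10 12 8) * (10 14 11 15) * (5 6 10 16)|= 35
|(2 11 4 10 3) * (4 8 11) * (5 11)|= 12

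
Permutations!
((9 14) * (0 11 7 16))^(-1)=(0 16 7 11)(9 14)=[16, 1, 2, 3, 4, 5, 6, 11, 8, 14, 10, 0, 12, 13, 9, 15, 7]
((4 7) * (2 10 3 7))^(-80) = [0, 1, 2, 3, 4, 5, 6, 7, 8, 9, 10] = (10)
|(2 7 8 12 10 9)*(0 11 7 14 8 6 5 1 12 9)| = |(0 11 7 6 5 1 12 10)(2 14 8 9)| = 8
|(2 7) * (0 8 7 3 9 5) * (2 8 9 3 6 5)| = |(0 9 2 6 5)(7 8)| = 10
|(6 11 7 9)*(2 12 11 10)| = |(2 12 11 7 9 6 10)| = 7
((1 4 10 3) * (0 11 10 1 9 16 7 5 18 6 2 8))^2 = (0 10 9 7 18 2)(3 16 5 6 8 11) = [10, 1, 0, 16, 4, 6, 8, 18, 11, 7, 9, 3, 12, 13, 14, 15, 5, 17, 2]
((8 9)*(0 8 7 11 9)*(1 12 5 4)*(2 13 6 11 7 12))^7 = (0 8)(1 5 9 6 2 4 12 11 13) = [8, 5, 4, 3, 12, 9, 2, 7, 0, 6, 10, 13, 11, 1]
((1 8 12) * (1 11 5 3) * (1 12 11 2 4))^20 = (1 3)(2 11)(4 5)(8 12) = [0, 3, 11, 1, 5, 4, 6, 7, 12, 9, 10, 2, 8]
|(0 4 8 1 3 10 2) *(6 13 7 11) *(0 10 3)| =|(0 4 8 1)(2 10)(6 13 7 11)| =4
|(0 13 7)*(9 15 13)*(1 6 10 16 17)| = |(0 9 15 13 7)(1 6 10 16 17)| = 5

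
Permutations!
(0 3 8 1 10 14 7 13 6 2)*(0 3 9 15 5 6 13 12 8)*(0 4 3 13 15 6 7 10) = [9, 0, 13, 4, 3, 7, 2, 12, 1, 6, 14, 11, 8, 15, 10, 5] = (0 9 6 2 13 15 5 7 12 8 1)(3 4)(10 14)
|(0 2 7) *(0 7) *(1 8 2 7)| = 5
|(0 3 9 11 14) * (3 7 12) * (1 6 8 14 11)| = |(0 7 12 3 9 1 6 8 14)| = 9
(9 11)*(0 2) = (0 2)(9 11) = [2, 1, 0, 3, 4, 5, 6, 7, 8, 11, 10, 9]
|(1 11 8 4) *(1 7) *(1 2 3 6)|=8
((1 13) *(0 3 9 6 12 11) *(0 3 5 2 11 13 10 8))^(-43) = (0 9 10 11 13 5 6 8 3 1 2 12) = [9, 2, 12, 1, 4, 6, 8, 7, 3, 10, 11, 13, 0, 5]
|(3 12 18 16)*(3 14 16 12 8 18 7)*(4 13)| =10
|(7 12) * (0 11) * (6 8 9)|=6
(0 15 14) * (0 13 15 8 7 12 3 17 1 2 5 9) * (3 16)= (0 8 7 12 16 3 17 1 2 5 9)(13 15 14)= [8, 2, 5, 17, 4, 9, 6, 12, 7, 0, 10, 11, 16, 15, 13, 14, 3, 1]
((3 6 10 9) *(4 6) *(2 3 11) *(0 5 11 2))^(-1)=(0 11 5)(2 9 10 6 4 3)=[11, 1, 9, 2, 3, 0, 4, 7, 8, 10, 6, 5]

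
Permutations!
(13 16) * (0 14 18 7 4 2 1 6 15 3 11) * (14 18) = (0 18 7 4 2 1 6 15 3 11)(13 16) = [18, 6, 1, 11, 2, 5, 15, 4, 8, 9, 10, 0, 12, 16, 14, 3, 13, 17, 7]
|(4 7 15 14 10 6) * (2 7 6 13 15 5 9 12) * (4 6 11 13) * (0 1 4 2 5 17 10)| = |(0 1 4 11 13 15 14)(2 7 17 10)(5 9 12)| = 84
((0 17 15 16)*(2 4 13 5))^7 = (0 16 15 17)(2 5 13 4) = [16, 1, 5, 3, 2, 13, 6, 7, 8, 9, 10, 11, 12, 4, 14, 17, 15, 0]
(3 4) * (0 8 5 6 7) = (0 8 5 6 7)(3 4) = [8, 1, 2, 4, 3, 6, 7, 0, 5]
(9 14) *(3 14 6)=(3 14 9 6)=[0, 1, 2, 14, 4, 5, 3, 7, 8, 6, 10, 11, 12, 13, 9]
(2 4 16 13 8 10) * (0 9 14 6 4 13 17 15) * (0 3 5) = (0 9 14 6 4 16 17 15 3 5)(2 13 8 10) = [9, 1, 13, 5, 16, 0, 4, 7, 10, 14, 2, 11, 12, 8, 6, 3, 17, 15]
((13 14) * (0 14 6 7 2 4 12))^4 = (0 7)(2 14)(4 13)(6 12) = [7, 1, 14, 3, 13, 5, 12, 0, 8, 9, 10, 11, 6, 4, 2]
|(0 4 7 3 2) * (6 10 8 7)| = |(0 4 6 10 8 7 3 2)| = 8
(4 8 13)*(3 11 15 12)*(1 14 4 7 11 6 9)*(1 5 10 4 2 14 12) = [0, 12, 14, 6, 8, 10, 9, 11, 13, 5, 4, 15, 3, 7, 2, 1] = (1 12 3 6 9 5 10 4 8 13 7 11 15)(2 14)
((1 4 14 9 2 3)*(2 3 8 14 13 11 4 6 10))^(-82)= (1 9 8 10)(2 6 3 14)(4 11 13)= [0, 9, 6, 14, 11, 5, 3, 7, 10, 8, 1, 13, 12, 4, 2]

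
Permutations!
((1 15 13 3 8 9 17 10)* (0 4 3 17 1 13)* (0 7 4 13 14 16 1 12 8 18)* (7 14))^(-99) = (0 4 17 18 7 13 3 10)(1 15 14 16) = [4, 15, 2, 10, 17, 5, 6, 13, 8, 9, 0, 11, 12, 3, 16, 14, 1, 18, 7]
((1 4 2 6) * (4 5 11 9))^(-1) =(1 6 2 4 9 11 5) =[0, 6, 4, 3, 9, 1, 2, 7, 8, 11, 10, 5]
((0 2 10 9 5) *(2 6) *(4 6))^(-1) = (0 5 9 10 2 6 4) = [5, 1, 6, 3, 0, 9, 4, 7, 8, 10, 2]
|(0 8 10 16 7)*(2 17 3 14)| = 20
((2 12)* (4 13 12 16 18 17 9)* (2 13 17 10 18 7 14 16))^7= (4 17 9)(7 14 16)(10 18)(12 13)= [0, 1, 2, 3, 17, 5, 6, 14, 8, 4, 18, 11, 13, 12, 16, 15, 7, 9, 10]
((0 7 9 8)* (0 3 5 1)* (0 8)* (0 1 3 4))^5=(0 4 8 1 9 7)(3 5)=[4, 9, 2, 5, 8, 3, 6, 0, 1, 7]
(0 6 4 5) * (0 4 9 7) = (0 6 9 7)(4 5) = [6, 1, 2, 3, 5, 4, 9, 0, 8, 7]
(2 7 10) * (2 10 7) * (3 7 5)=(10)(3 7 5)=[0, 1, 2, 7, 4, 3, 6, 5, 8, 9, 10]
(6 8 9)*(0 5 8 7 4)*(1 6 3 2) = (0 5 8 9 3 2 1 6 7 4) = [5, 6, 1, 2, 0, 8, 7, 4, 9, 3]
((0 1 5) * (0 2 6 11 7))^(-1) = (0 7 11 6 2 5 1) = [7, 0, 5, 3, 4, 1, 2, 11, 8, 9, 10, 6]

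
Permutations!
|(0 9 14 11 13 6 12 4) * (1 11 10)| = 10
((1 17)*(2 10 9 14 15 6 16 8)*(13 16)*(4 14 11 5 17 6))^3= (1 16 10 5 6 8 9 17 13 2 11)= [0, 16, 11, 3, 4, 6, 8, 7, 9, 17, 5, 1, 12, 2, 14, 15, 10, 13]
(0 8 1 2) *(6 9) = [8, 2, 0, 3, 4, 5, 9, 7, 1, 6] = (0 8 1 2)(6 9)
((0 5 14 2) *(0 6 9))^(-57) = (0 2)(5 6)(9 14) = [2, 1, 0, 3, 4, 6, 5, 7, 8, 14, 10, 11, 12, 13, 9]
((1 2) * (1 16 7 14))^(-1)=(1 14 7 16 2)=[0, 14, 1, 3, 4, 5, 6, 16, 8, 9, 10, 11, 12, 13, 7, 15, 2]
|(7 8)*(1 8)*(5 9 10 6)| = |(1 8 7)(5 9 10 6)| = 12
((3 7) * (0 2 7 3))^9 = (7) = [0, 1, 2, 3, 4, 5, 6, 7]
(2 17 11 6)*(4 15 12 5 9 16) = [0, 1, 17, 3, 15, 9, 2, 7, 8, 16, 10, 6, 5, 13, 14, 12, 4, 11] = (2 17 11 6)(4 15 12 5 9 16)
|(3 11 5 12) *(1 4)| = 4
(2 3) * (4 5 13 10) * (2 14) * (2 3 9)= [0, 1, 9, 14, 5, 13, 6, 7, 8, 2, 4, 11, 12, 10, 3]= (2 9)(3 14)(4 5 13 10)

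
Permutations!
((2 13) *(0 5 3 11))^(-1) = (0 11 3 5)(2 13) = [11, 1, 13, 5, 4, 0, 6, 7, 8, 9, 10, 3, 12, 2]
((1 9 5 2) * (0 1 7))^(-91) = [7, 0, 5, 3, 4, 9, 6, 2, 8, 1] = (0 7 2 5 9 1)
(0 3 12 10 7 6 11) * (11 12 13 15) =(0 3 13 15 11)(6 12 10 7) =[3, 1, 2, 13, 4, 5, 12, 6, 8, 9, 7, 0, 10, 15, 14, 11]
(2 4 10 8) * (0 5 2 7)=(0 5 2 4 10 8 7)=[5, 1, 4, 3, 10, 2, 6, 0, 7, 9, 8]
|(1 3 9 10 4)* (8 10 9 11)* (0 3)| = 7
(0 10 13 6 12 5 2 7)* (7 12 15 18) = (0 10 13 6 15 18 7)(2 12 5) = [10, 1, 12, 3, 4, 2, 15, 0, 8, 9, 13, 11, 5, 6, 14, 18, 16, 17, 7]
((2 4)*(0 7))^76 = (7) = [0, 1, 2, 3, 4, 5, 6, 7]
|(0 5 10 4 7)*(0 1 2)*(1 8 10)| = |(0 5 1 2)(4 7 8 10)| = 4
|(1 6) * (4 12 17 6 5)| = 6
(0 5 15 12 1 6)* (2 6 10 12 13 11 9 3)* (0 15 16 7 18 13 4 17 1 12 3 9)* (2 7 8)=(0 5 16 8 2 6 15 4 17 1 10 3 7 18 13 11)=[5, 10, 6, 7, 17, 16, 15, 18, 2, 9, 3, 0, 12, 11, 14, 4, 8, 1, 13]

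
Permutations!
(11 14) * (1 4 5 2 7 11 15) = (1 4 5 2 7 11 14 15) = [0, 4, 7, 3, 5, 2, 6, 11, 8, 9, 10, 14, 12, 13, 15, 1]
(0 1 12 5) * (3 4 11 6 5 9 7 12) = (0 1 3 4 11 6 5)(7 12 9) = [1, 3, 2, 4, 11, 0, 5, 12, 8, 7, 10, 6, 9]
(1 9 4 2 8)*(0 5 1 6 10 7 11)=(0 5 1 9 4 2 8 6 10 7 11)=[5, 9, 8, 3, 2, 1, 10, 11, 6, 4, 7, 0]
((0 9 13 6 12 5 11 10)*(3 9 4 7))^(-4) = (0 12 3 10 6 7 11 13 4 5 9) = [12, 1, 2, 10, 5, 9, 7, 11, 8, 0, 6, 13, 3, 4]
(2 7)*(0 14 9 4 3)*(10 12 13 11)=[14, 1, 7, 0, 3, 5, 6, 2, 8, 4, 12, 10, 13, 11, 9]=(0 14 9 4 3)(2 7)(10 12 13 11)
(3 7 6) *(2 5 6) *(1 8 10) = [0, 8, 5, 7, 4, 6, 3, 2, 10, 9, 1] = (1 8 10)(2 5 6 3 7)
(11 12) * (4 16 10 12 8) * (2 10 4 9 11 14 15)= (2 10 12 14 15)(4 16)(8 9 11)= [0, 1, 10, 3, 16, 5, 6, 7, 9, 11, 12, 8, 14, 13, 15, 2, 4]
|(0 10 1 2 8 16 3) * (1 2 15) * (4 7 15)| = |(0 10 2 8 16 3)(1 4 7 15)| = 12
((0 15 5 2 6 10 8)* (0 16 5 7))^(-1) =(0 7 15)(2 5 16 8 10 6) =[7, 1, 5, 3, 4, 16, 2, 15, 10, 9, 6, 11, 12, 13, 14, 0, 8]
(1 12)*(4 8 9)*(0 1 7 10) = (0 1 12 7 10)(4 8 9) = [1, 12, 2, 3, 8, 5, 6, 10, 9, 4, 0, 11, 7]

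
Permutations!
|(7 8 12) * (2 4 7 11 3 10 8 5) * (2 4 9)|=30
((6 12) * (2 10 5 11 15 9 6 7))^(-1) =(2 7 12 6 9 15 11 5 10) =[0, 1, 7, 3, 4, 10, 9, 12, 8, 15, 2, 5, 6, 13, 14, 11]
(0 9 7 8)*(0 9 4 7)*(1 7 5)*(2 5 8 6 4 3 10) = (0 3 10 2 5 1 7 6 4 8 9) = [3, 7, 5, 10, 8, 1, 4, 6, 9, 0, 2]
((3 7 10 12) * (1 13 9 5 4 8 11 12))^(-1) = (1 10 7 3 12 11 8 4 5 9 13) = [0, 10, 2, 12, 5, 9, 6, 3, 4, 13, 7, 8, 11, 1]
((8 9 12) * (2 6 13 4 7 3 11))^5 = (2 3 4 6 11 7 13)(8 12 9) = [0, 1, 3, 4, 6, 5, 11, 13, 12, 8, 10, 7, 9, 2]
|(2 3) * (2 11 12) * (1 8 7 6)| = 4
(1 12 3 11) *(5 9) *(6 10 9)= [0, 12, 2, 11, 4, 6, 10, 7, 8, 5, 9, 1, 3]= (1 12 3 11)(5 6 10 9)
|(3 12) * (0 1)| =2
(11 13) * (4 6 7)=[0, 1, 2, 3, 6, 5, 7, 4, 8, 9, 10, 13, 12, 11]=(4 6 7)(11 13)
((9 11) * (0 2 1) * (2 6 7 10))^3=(0 10)(1 7)(2 6)(9 11)=[10, 7, 6, 3, 4, 5, 2, 1, 8, 11, 0, 9]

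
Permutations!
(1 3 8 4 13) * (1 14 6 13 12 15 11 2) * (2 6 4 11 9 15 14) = (1 3 8 11 6 13 2)(4 12 14)(9 15) = [0, 3, 1, 8, 12, 5, 13, 7, 11, 15, 10, 6, 14, 2, 4, 9]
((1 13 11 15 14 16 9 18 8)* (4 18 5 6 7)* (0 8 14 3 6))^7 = (0 6 5 3 9 15 16 11 14 13 18 1 4 8 7) = [6, 4, 2, 9, 8, 3, 5, 0, 7, 15, 10, 14, 12, 18, 13, 16, 11, 17, 1]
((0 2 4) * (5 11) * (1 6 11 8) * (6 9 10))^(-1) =[4, 8, 0, 3, 2, 11, 10, 7, 5, 1, 9, 6] =(0 4 2)(1 8 5 11 6 10 9)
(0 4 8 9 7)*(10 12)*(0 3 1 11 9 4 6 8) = (0 6 8 4)(1 11 9 7 3)(10 12) = [6, 11, 2, 1, 0, 5, 8, 3, 4, 7, 12, 9, 10]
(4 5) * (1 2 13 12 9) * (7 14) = [0, 2, 13, 3, 5, 4, 6, 14, 8, 1, 10, 11, 9, 12, 7] = (1 2 13 12 9)(4 5)(7 14)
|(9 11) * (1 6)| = 2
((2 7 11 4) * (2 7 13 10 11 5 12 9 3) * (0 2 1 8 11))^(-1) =(0 10 13 2)(1 3 9 12 5 7 4 11 8) =[10, 3, 0, 9, 11, 7, 6, 4, 1, 12, 13, 8, 5, 2]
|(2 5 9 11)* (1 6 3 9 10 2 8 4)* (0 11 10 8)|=18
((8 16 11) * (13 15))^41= (8 11 16)(13 15)= [0, 1, 2, 3, 4, 5, 6, 7, 11, 9, 10, 16, 12, 15, 14, 13, 8]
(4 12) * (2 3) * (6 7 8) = (2 3)(4 12)(6 7 8) = [0, 1, 3, 2, 12, 5, 7, 8, 6, 9, 10, 11, 4]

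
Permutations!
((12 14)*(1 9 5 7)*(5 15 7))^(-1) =(1 7 15 9)(12 14) =[0, 7, 2, 3, 4, 5, 6, 15, 8, 1, 10, 11, 14, 13, 12, 9]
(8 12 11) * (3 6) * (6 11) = (3 11 8 12 6) = [0, 1, 2, 11, 4, 5, 3, 7, 12, 9, 10, 8, 6]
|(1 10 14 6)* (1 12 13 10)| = |(6 12 13 10 14)| = 5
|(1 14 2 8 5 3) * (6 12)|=|(1 14 2 8 5 3)(6 12)|=6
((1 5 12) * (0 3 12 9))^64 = (0 5 12)(1 3 9) = [5, 3, 2, 9, 4, 12, 6, 7, 8, 1, 10, 11, 0]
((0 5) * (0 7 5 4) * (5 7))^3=[4, 1, 2, 3, 0, 5, 6, 7]=(7)(0 4)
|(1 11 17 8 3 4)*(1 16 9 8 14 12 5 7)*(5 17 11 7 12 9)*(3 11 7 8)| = |(1 8 11 7)(3 4 16 5 12 17 14 9)| = 8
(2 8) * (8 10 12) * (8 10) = (2 8)(10 12) = [0, 1, 8, 3, 4, 5, 6, 7, 2, 9, 12, 11, 10]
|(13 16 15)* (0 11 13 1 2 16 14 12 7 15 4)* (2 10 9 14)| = 42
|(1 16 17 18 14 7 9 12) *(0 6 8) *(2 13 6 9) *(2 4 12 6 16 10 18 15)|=140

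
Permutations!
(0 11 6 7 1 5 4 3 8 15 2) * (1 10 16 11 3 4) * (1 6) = [3, 5, 0, 8, 4, 6, 7, 10, 15, 9, 16, 1, 12, 13, 14, 2, 11] = (0 3 8 15 2)(1 5 6 7 10 16 11)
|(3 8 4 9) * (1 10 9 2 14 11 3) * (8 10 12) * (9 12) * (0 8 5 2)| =42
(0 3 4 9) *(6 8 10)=(0 3 4 9)(6 8 10)=[3, 1, 2, 4, 9, 5, 8, 7, 10, 0, 6]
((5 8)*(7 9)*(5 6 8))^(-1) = (6 8)(7 9) = [0, 1, 2, 3, 4, 5, 8, 9, 6, 7]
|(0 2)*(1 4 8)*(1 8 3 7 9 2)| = |(0 1 4 3 7 9 2)| = 7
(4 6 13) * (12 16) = (4 6 13)(12 16) = [0, 1, 2, 3, 6, 5, 13, 7, 8, 9, 10, 11, 16, 4, 14, 15, 12]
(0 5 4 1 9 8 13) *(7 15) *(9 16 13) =(0 5 4 1 16 13)(7 15)(8 9) =[5, 16, 2, 3, 1, 4, 6, 15, 9, 8, 10, 11, 12, 0, 14, 7, 13]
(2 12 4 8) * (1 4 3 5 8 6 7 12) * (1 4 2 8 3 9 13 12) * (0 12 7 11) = (0 12 9 13 7 1 2 4 6 11)(3 5) = [12, 2, 4, 5, 6, 3, 11, 1, 8, 13, 10, 0, 9, 7]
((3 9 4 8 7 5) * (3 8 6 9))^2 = (4 9 6)(5 7 8) = [0, 1, 2, 3, 9, 7, 4, 8, 5, 6]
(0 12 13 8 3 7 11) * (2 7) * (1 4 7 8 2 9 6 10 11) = (0 12 13 2 8 3 9 6 10 11)(1 4 7) = [12, 4, 8, 9, 7, 5, 10, 1, 3, 6, 11, 0, 13, 2]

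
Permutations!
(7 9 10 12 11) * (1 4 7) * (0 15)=(0 15)(1 4 7 9 10 12 11)=[15, 4, 2, 3, 7, 5, 6, 9, 8, 10, 12, 1, 11, 13, 14, 0]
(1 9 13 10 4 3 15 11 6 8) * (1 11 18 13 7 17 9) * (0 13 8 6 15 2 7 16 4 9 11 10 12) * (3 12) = [13, 1, 7, 2, 12, 5, 6, 17, 10, 16, 9, 15, 0, 3, 14, 18, 4, 11, 8] = (0 13 3 2 7 17 11 15 18 8 10 9 16 4 12)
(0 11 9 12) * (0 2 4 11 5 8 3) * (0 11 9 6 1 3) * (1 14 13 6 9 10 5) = (0 1 3 11 9 12 2 4 10 5 8)(6 14 13) = [1, 3, 4, 11, 10, 8, 14, 7, 0, 12, 5, 9, 2, 6, 13]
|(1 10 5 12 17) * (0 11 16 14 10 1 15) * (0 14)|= |(0 11 16)(5 12 17 15 14 10)|= 6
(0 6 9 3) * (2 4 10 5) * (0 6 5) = [5, 1, 4, 6, 10, 2, 9, 7, 8, 3, 0] = (0 5 2 4 10)(3 6 9)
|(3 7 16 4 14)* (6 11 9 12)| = |(3 7 16 4 14)(6 11 9 12)| = 20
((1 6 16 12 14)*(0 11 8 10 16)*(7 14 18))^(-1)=(0 6 1 14 7 18 12 16 10 8 11)=[6, 14, 2, 3, 4, 5, 1, 18, 11, 9, 8, 0, 16, 13, 7, 15, 10, 17, 12]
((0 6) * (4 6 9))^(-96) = (9) = [0, 1, 2, 3, 4, 5, 6, 7, 8, 9]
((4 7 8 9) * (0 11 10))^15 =(11)(4 9 8 7) =[0, 1, 2, 3, 9, 5, 6, 4, 7, 8, 10, 11]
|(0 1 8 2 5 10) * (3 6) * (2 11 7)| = |(0 1 8 11 7 2 5 10)(3 6)| = 8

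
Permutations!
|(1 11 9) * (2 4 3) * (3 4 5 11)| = 6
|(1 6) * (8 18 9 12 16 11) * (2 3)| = 6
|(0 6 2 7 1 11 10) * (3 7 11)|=15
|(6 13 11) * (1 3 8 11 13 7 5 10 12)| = |(13)(1 3 8 11 6 7 5 10 12)| = 9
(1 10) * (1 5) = (1 10 5) = [0, 10, 2, 3, 4, 1, 6, 7, 8, 9, 5]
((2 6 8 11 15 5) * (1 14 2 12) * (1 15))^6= (15)= [0, 1, 2, 3, 4, 5, 6, 7, 8, 9, 10, 11, 12, 13, 14, 15]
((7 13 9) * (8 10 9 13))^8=(13)=[0, 1, 2, 3, 4, 5, 6, 7, 8, 9, 10, 11, 12, 13]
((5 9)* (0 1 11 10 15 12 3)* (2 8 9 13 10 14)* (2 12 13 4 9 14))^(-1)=(0 3 12 14 8 2 11 1)(4 5 9)(10 13 15)=[3, 0, 11, 12, 5, 9, 6, 7, 2, 4, 13, 1, 14, 15, 8, 10]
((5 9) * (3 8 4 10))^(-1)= (3 10 4 8)(5 9)= [0, 1, 2, 10, 8, 9, 6, 7, 3, 5, 4]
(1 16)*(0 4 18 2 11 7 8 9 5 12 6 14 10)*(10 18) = (0 4 10)(1 16)(2 11 7 8 9 5 12 6 14 18) = [4, 16, 11, 3, 10, 12, 14, 8, 9, 5, 0, 7, 6, 13, 18, 15, 1, 17, 2]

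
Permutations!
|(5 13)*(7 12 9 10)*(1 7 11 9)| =6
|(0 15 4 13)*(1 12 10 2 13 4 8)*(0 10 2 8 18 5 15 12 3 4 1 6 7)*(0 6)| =6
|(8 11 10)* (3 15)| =|(3 15)(8 11 10)| =6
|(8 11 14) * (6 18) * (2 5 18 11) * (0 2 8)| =7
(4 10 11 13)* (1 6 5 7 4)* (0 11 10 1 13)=(13)(0 11)(1 6 5 7 4)=[11, 6, 2, 3, 1, 7, 5, 4, 8, 9, 10, 0, 12, 13]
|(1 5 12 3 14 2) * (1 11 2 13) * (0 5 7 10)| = 18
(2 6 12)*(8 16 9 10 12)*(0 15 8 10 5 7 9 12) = (0 15 8 16 12 2 6 10)(5 7 9) = [15, 1, 6, 3, 4, 7, 10, 9, 16, 5, 0, 11, 2, 13, 14, 8, 12]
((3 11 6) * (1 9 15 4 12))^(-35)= (15)(3 11 6)= [0, 1, 2, 11, 4, 5, 3, 7, 8, 9, 10, 6, 12, 13, 14, 15]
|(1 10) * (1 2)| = |(1 10 2)| = 3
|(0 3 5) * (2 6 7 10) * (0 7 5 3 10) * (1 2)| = |(0 10 1 2 6 5 7)| = 7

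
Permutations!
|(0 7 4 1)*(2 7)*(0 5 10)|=7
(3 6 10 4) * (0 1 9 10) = (0 1 9 10 4 3 6) = [1, 9, 2, 6, 3, 5, 0, 7, 8, 10, 4]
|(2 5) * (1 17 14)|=6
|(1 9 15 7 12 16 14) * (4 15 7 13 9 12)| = |(1 12 16 14)(4 15 13 9 7)| = 20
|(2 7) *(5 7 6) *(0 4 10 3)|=|(0 4 10 3)(2 6 5 7)|=4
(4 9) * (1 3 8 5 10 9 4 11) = [0, 3, 2, 8, 4, 10, 6, 7, 5, 11, 9, 1] = (1 3 8 5 10 9 11)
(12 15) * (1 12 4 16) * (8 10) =(1 12 15 4 16)(8 10) =[0, 12, 2, 3, 16, 5, 6, 7, 10, 9, 8, 11, 15, 13, 14, 4, 1]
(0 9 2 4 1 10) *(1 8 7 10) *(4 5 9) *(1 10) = (0 4 8 7 1 10)(2 5 9) = [4, 10, 5, 3, 8, 9, 6, 1, 7, 2, 0]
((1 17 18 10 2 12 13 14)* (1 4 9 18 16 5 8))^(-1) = (1 8 5 16 17)(2 10 18 9 4 14 13 12) = [0, 8, 10, 3, 14, 16, 6, 7, 5, 4, 18, 11, 2, 12, 13, 15, 17, 1, 9]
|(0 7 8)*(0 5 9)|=5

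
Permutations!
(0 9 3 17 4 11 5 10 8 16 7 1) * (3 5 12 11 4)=[9, 0, 2, 17, 4, 10, 6, 1, 16, 5, 8, 12, 11, 13, 14, 15, 7, 3]=(0 9 5 10 8 16 7 1)(3 17)(11 12)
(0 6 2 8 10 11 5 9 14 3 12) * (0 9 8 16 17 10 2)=(0 6)(2 16 17 10 11 5 8)(3 12 9 14)=[6, 1, 16, 12, 4, 8, 0, 7, 2, 14, 11, 5, 9, 13, 3, 15, 17, 10]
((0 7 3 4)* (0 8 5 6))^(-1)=(0 6 5 8 4 3 7)=[6, 1, 2, 7, 3, 8, 5, 0, 4]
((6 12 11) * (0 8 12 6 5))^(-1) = (0 5 11 12 8) = [5, 1, 2, 3, 4, 11, 6, 7, 0, 9, 10, 12, 8]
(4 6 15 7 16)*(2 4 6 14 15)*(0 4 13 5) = (0 4 14 15 7 16 6 2 13 5) = [4, 1, 13, 3, 14, 0, 2, 16, 8, 9, 10, 11, 12, 5, 15, 7, 6]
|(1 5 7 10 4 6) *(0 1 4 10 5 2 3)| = |(10)(0 1 2 3)(4 6)(5 7)| = 4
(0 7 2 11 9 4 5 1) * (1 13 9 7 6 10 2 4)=[6, 0, 11, 3, 5, 13, 10, 4, 8, 1, 2, 7, 12, 9]=(0 6 10 2 11 7 4 5 13 9 1)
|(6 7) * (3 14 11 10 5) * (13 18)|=10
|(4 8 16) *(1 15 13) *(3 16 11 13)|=|(1 15 3 16 4 8 11 13)|=8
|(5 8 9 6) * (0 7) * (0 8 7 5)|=6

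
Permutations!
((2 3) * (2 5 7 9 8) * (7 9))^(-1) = (2 8 9 5 3) = [0, 1, 8, 2, 4, 3, 6, 7, 9, 5]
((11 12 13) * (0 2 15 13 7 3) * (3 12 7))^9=[2, 1, 15, 0, 4, 5, 6, 12, 8, 9, 10, 7, 3, 11, 14, 13]=(0 2 15 13 11 7 12 3)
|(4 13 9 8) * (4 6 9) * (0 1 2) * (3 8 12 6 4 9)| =21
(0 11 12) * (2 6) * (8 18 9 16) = (0 11 12)(2 6)(8 18 9 16) = [11, 1, 6, 3, 4, 5, 2, 7, 18, 16, 10, 12, 0, 13, 14, 15, 8, 17, 9]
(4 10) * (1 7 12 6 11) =(1 7 12 6 11)(4 10) =[0, 7, 2, 3, 10, 5, 11, 12, 8, 9, 4, 1, 6]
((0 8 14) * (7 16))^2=[14, 1, 2, 3, 4, 5, 6, 7, 0, 9, 10, 11, 12, 13, 8, 15, 16]=(16)(0 14 8)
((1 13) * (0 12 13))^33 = (0 12 13 1) = [12, 0, 2, 3, 4, 5, 6, 7, 8, 9, 10, 11, 13, 1]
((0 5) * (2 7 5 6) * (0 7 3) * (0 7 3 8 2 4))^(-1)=(0 4 6)(2 8)(3 5 7)=[4, 1, 8, 5, 6, 7, 0, 3, 2]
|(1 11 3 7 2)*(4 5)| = 10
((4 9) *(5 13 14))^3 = [0, 1, 2, 3, 9, 5, 6, 7, 8, 4, 10, 11, 12, 13, 14] = (14)(4 9)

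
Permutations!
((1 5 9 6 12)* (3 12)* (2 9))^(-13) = (1 5 2 9 6 3 12) = [0, 5, 9, 12, 4, 2, 3, 7, 8, 6, 10, 11, 1]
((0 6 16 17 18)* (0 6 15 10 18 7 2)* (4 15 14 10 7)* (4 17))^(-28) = [10, 1, 14, 3, 7, 5, 4, 0, 8, 9, 6, 11, 12, 13, 18, 2, 15, 17, 16] = (0 10 6 4 7)(2 14 18 16 15)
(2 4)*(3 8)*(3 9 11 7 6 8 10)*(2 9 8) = [0, 1, 4, 10, 9, 5, 2, 6, 8, 11, 3, 7] = (2 4 9 11 7 6)(3 10)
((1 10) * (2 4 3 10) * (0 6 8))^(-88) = (0 8 6)(1 4 10 2 3) = [8, 4, 3, 1, 10, 5, 0, 7, 6, 9, 2]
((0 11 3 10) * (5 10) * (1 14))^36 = (14)(0 11 3 5 10) = [11, 1, 2, 5, 4, 10, 6, 7, 8, 9, 0, 3, 12, 13, 14]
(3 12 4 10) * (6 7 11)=[0, 1, 2, 12, 10, 5, 7, 11, 8, 9, 3, 6, 4]=(3 12 4 10)(6 7 11)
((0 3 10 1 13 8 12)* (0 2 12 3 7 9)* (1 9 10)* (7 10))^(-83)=(0 10 9)(1 13 8 3)(2 12)=[10, 13, 12, 1, 4, 5, 6, 7, 3, 0, 9, 11, 2, 8]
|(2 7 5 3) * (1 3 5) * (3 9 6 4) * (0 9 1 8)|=|(0 9 6 4 3 2 7 8)|=8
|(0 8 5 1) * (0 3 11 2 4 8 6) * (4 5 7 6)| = 5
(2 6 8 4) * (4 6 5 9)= (2 5 9 4)(6 8)= [0, 1, 5, 3, 2, 9, 8, 7, 6, 4]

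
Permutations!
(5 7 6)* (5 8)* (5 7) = [0, 1, 2, 3, 4, 5, 8, 6, 7] = (6 8 7)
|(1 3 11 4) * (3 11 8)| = 6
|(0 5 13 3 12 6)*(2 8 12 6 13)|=8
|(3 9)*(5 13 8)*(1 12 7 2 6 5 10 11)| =|(1 12 7 2 6 5 13 8 10 11)(3 9)| =10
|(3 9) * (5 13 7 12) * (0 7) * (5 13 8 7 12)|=6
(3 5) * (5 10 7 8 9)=(3 10 7 8 9 5)=[0, 1, 2, 10, 4, 3, 6, 8, 9, 5, 7]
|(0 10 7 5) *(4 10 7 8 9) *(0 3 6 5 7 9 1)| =|(0 9 4 10 8 1)(3 6 5)| =6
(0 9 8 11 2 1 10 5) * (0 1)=[9, 10, 0, 3, 4, 1, 6, 7, 11, 8, 5, 2]=(0 9 8 11 2)(1 10 5)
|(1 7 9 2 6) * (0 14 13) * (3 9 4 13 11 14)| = 18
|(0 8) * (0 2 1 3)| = 5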